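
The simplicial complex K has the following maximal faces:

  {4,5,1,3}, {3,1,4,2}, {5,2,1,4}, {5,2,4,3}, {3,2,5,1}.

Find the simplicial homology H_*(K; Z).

H_0 ≅ Z,  H_1 = 0,  H_2 = 0,  H_3 ≅ Z.

Take the total order 1 < 2 < 3 < 4 < 5 on the vertex set. Then K (dimension 3) consists of the simplices:

  0-simplices (5): [1], [2], [3], [4], [5]
  1-simplices (10): [1,2], [1,3], [1,4], [1,5], [2,3], [2,4], [2,5], [3,4], [3,5], [4,5]
  2-simplices (10): [1,2,3], [1,2,4], [1,2,5], [1,3,4], [1,3,5], [1,4,5], [2,3,4], [2,3,5], [2,4,5], [3,4,5]
  3-simplices (5): [1,2,3,4], [1,2,3,5], [1,2,4,5], [1,3,4,5], [2,3,4,5]

so the chain groups are C_0 ≅ Z^5, C_1 ≅ Z^10, C_2 ≅ Z^10, C_3 ≅ Z^5.

The boundary map ∂_1: C_1 → C_0 sends each edge [p,q] (with p < q) to q − p. For instance
  ∂[3,5] = [5] − [3].
This gives a 5×10 integer matrix of rank 4; reducing to Smith normal form yields diagonal entries (1,1,1,1).

∂_2: C_2 → C_1 maps a triangle to the signed sum of its edges. For instance
  ∂[2,4,5] = [4,5] − [2,5] + [2,4],
  ∂[1,3,4] = [3,4] − [1,4] + [1,3].
As a 10×10 matrix over Z this has rank 6, with invariant factors (1,1,1,1,1,1).

∂_3: C_3 → C_2 sends each 3-simplex σ to the alternating sum Σ_i (−1)^i (σ with its i-th vertex removed). For instance
  ∂[1,2,3,4] = [2,3,4] − [1,3,4] + [1,2,4] − [1,2,3],
  ∂[1,3,4,5] = [3,4,5] − [1,4,5] + [1,3,5] − [1,3,4].
The resulting 10×5 matrix has rank 4, and its Smith normal form has invariant factors (1,1,1,1).

Reading off H_k = ker ∂_k / im ∂_{k+1}:

  H_0: rank C_0 − rank ∂_1 = 5 − 4 = 1, and the invariant factors of ∂_1 are all 1, so H_0 ≅ Z.
  H_1: rank ker ∂_1 − rank ∂_2 = (10 − 4) − 6 = 0, and the invariant factors of ∂_2 are all 1, so H_1 ≅ 0.
  H_2: rank ker ∂_2 − rank ∂_3 = (10 − 6) − 4 = 0, and the invariant factors of ∂_3 are all 1, so H_2 ≅ 0.
  H_3: rank ker ∂_3 − rank ∂_4 = (5 − 4) − 0 = 1, and there is no ∂_4, so H_3 ≅ Z.

(K is a triangulation of the 3-sphere S^3.)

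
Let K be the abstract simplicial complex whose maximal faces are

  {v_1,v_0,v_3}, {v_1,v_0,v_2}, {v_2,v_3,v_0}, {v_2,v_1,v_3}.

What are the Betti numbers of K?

Order the vertices as v_0 < v_1 < v_2 < v_3. Listing each simplex with vertices in this order, K has dimension 2 with simplices:

  0-simplices (4): [v_0], [v_1], [v_2], [v_3]
  1-simplices (6): [v_0,v_1], [v_0,v_2], [v_0,v_3], [v_1,v_2], [v_1,v_3], [v_2,v_3]
  2-simplices (4): [v_0,v_1,v_2], [v_0,v_1,v_3], [v_0,v_2,v_3], [v_1,v_2,v_3]

Hence C_0 ≅ Z^4, C_1 ≅ Z^6, C_2 ≅ Z^4.

∂_1: C_1 → C_0 is given by ∂[p,q] = [q] − [p].
As a 4×6 matrix over Z this has rank 3, with invariant factors (1,1,1).

Boundary ∂_2: C_2 → C_1 sends each 2-simplex [p,q,r] to [q,r] − [p,r] + [p,q]. For instance
  ∂[v_0,v_1,v_3] = [v_1,v_3] − [v_0,v_3] + [v_0,v_1],
  ∂[v_0,v_2,v_3] = [v_2,v_3] − [v_0,v_3] + [v_0,v_2].
This gives a 6×4 integer matrix of rank 3; reducing to Smith normal form yields diagonal entries (1,1,1).

Computing H_k = (kernel of ∂_k) / (image of ∂_{k+1}):

  H_0: rank C_0 − rank ∂_1 = 4 − 3 = 1, and the invariant factors of ∂_1 are all 1, so H_0 = Z.
  H_1: rank ker ∂_1 − rank ∂_2 = (6 − 3) − 3 = 0, and the invariant factors of ∂_2 are all 1, so H_1 = 0.
  H_2: rank ker ∂_2 − rank ∂_3 = (4 − 3) − 0 = 1, and there is no ∂_3, so H_2 = Z.

(K is a triangulation of the 2-sphere S^2.)

Hence the Betti numbers are b_0 = 1, b_1 = 0, b_2 = 1.

b_0 = 1, b_1 = 0, b_2 = 1.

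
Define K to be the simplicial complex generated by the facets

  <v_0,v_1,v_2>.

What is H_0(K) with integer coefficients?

We work with the vertex ordering v_0 < v_1 < v_2. The simplices of K, each written with vertices in increasing order, are:

  0-simplices (3): [v_0], [v_1], [v_2]
  1-simplices (3): [v_0,v_1], [v_0,v_2], [v_1,v_2]
  2-simplices (1): [v_0,v_1,v_2]

so the chain groups are C_0 ≅ Z^3, C_1 ≅ Z^3, C_2 ≅ Z^1.

Boundary ∂_1: C_1 → C_0 sends each edge [p,q] (with p < q) to q − p.
The 3×3 boundary matrix has rank 2 and Smith normal form diag(1,1).

The boundary map ∂_2: C_2 → C_1 maps a triangle to the signed sum of its edges. For instance
  ∂[v_0,v_1,v_2] = [v_1,v_2] − [v_0,v_2] + [v_0,v_1].
As a 3×1 matrix over Z this has rank 1, with invariant factors (1).

Now H_k = ker ∂_k / im ∂_{k+1}, so:

  H_0: rank C_0 − rank ∂_1 = 3 − 2 = 1, and the invariant factors of ∂_1 are all 1, so H_0 ≅ Z.

H_0 = Z.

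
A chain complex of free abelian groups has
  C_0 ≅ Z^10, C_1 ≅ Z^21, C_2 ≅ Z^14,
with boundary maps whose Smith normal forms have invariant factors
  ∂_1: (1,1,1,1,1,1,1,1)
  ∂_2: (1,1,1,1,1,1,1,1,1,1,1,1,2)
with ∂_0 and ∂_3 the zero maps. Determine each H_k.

H_0: b_0 = 10 − 0 − 8 = 2; torsion from ∂_1 factors > 1: none. So H_0 ≅ Z^2.
H_1: b_1 = 21 − 8 − 13 = 0; torsion from ∂_2 factors > 1: [2]. So H_1 ≅ Z/2.
H_2: b_2 = 14 − 13 − 0 = 1; torsion from ∂_3 factors > 1: none. So H_2 ≅ Z.

H_0 ≅ Z^2,  H_1 ≅ Z/2,  H_2 ≅ Z.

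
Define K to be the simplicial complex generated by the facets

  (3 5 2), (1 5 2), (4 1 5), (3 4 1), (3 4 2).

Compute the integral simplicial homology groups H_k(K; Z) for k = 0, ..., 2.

H_0 = Z,  H_1 = Z,  H_2 = 0.

Take the total order 1 < 2 < 3 < 4 < 5 on the vertex set. Then K (dimension 2) consists of the simplices:

  0-simplices (5): [1], [2], [3], [4], [5]
  1-simplices (10): [1,2], [1,3], [1,4], [1,5], [2,3], [2,4], [2,5], [3,4], [3,5], [4,5]
  2-simplices (5): [1,2,5], [1,3,4], [1,4,5], [2,3,4], [2,3,5]

giving chain groups C_0 ≅ Z^5, C_1 ≅ Z^10, C_2 ≅ Z^5.

The boundary map ∂_1: C_1 → C_0 maps an edge to its endpoints' difference, ∂[p,q] = q − p.
The resulting 5×10 matrix has rank 4, and its Smith normal form has invariant factors (1,1,1,1).

Boundary ∂_2: C_2 → C_1 acts by ∂[p,q,r] = [q,r] − [p,r] + [p,q]. For instance
  ∂[1,2,5] = [2,5] − [1,5] + [1,2],
  ∂[1,3,4] = [3,4] − [1,4] + [1,3].
As a 10×5 matrix over Z this has rank 5, with invariant factors (1,1,1,1,1).

From H_k ≅ ker(∂_k) / im(∂_{k+1}) we obtain:

  H_0: rank C_0 − rank ∂_1 = 5 − 4 = 1, and the invariant factors of ∂_1 are all 1, so H_0 ≅ Z.
  H_1: rank ker ∂_1 − rank ∂_2 = (10 − 4) − 5 = 1, and the invariant factors of ∂_2 are all 1, so H_1 ≅ Z.
  H_2: rank ker ∂_2 − rank ∂_3 = (5 − 5) − 0 = 0, and there is no ∂_3, so H_2 ≅ 0.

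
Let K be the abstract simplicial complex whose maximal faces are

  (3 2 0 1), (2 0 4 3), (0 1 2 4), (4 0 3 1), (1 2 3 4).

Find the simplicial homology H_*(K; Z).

H_0 = Z,  H_1 = 0,  H_2 = 0,  H_3 = Z.

Take the total order 0 < 1 < 2 < 3 < 4 on the vertex set. Then K (dimension 3) consists of the simplices:

  0-simplices (5): [0], [1], [2], [3], [4]
  1-simplices (10): [0,1], [0,2], [0,3], [0,4], [1,2], [1,3], [1,4], [2,3], [2,4], [3,4]
  2-simplices (10): [0,1,2], [0,1,3], [0,1,4], [0,2,3], [0,2,4], [0,3,4], [1,2,3], [1,2,4], [1,3,4], [2,3,4]
  3-simplices (5): [0,1,2,3], [0,1,2,4], [0,1,3,4], [0,2,3,4], [1,2,3,4]

Hence C_0 ≅ Z^5, C_1 ≅ Z^10, C_2 ≅ Z^10, C_3 ≅ Z^5.

Boundary ∂_1: C_1 → C_0 maps an edge to its endpoints' difference, ∂[p,q] = q − p.
This gives a 5×10 integer matrix of rank 4; reducing to Smith normal form yields diagonal entries (1,1,1,1).

Boundary ∂_2: C_2 → C_1 maps a triangle to the signed sum of its edges. For instance
  ∂[1,3,4] = [3,4] − [1,4] + [1,3],
  ∂[0,1,4] = [1,4] − [0,4] + [0,1].
The 10×10 boundary matrix has rank 6 and Smith normal form diag(1,1,1,1,1,1).

Boundary ∂_3: C_3 → C_2 sends each 3-simplex σ to the alternating sum Σ_i (−1)^i (σ with its i-th vertex removed). For instance
  ∂[0,1,3,4] = [1,3,4] − [0,3,4] + [0,1,4] − [0,1,3],
  ∂[1,2,3,4] = [2,3,4] − [1,3,4] + [1,2,4] − [1,2,3].
As a 10×5 matrix over Z this has rank 4, with invariant factors (1,1,1,1).

From H_k ≅ ker(∂_k) / im(∂_{k+1}) we obtain:

  H_0: rank C_0 − rank ∂_1 = 5 − 4 = 1, and the invariant factors of ∂_1 are all 1, so H_0 = Z.
  H_1: rank ker ∂_1 − rank ∂_2 = (10 − 4) − 6 = 0, and the invariant factors of ∂_2 are all 1, so H_1 = 0.
  H_2: rank ker ∂_2 − rank ∂_3 = (10 − 6) − 4 = 0, and the invariant factors of ∂_3 are all 1, so H_2 = 0.
  H_3: rank ker ∂_3 − rank ∂_4 = (5 − 4) − 0 = 1, and there is no ∂_4, so H_3 = Z.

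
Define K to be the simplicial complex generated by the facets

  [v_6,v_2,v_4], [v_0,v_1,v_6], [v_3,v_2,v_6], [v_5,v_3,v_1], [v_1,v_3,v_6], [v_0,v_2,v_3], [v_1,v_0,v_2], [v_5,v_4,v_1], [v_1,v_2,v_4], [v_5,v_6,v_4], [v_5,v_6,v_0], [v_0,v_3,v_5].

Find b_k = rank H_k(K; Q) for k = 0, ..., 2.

b_0 = 1, b_1 = 0, b_2 = 0.

We work with the vertex ordering v_0 < v_1 < v_2 < v_3 < v_4 < v_5 < v_6. The simplices of K, each written with vertices in increasing order, are:

  0-simplices (7): [v_0], [v_1], [v_2], [v_3], [v_4], [v_5], [v_6]
  1-simplices (18): (18 of them)
  2-simplices (12): (12 of them)

giving chain groups C_0 ≅ Z^7, C_1 ≅ Z^18, C_2 ≅ Z^12.

∂_1: C_1 → C_0 is given by ∂[p,q] = [q] − [p].
This gives a 7×18 integer matrix of rank 6; reducing to Smith normal form yields diagonal entries (1,1,1,1,1,1).

The boundary map ∂_2: C_2 → C_1 sends each 2-simplex [p,q,r] to [q,r] − [p,r] + [p,q]. For instance
  ∂[v_0,v_2,v_3] = [v_2,v_3] − [v_0,v_3] + [v_0,v_2],
  ∂[v_1,v_3,v_5] = [v_3,v_5] − [v_1,v_5] + [v_1,v_3].
The 18×12 boundary matrix has rank 12 and Smith normal form diag(1,1,1,1,1,1,1,1,1,1,1,2).

Computing H_k = (kernel of ∂_k) / (image of ∂_{k+1}):

  H_0: rank C_0 − rank ∂_1 = 7 − 6 = 1, and the invariant factors of ∂_1 are all 1, so H_0 = Z.
  H_1: rank ker ∂_1 − rank ∂_2 = (18 − 6) − 12 = 0, and ∂_2 has invariant factor 2 > 1, so H_1 = Z/2.
  H_2: rank ker ∂_2 − rank ∂_3 = (12 − 12) − 0 = 0, and there is no ∂_3, so H_2 = 0.

(K is a triangulation of the real projective plane RP^2.)

Hence the Betti numbers are b_0 = 1, b_1 = 0, b_2 = 0.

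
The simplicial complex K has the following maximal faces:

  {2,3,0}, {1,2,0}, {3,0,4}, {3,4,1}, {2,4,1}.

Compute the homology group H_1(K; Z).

Take the total order 0 < 1 < 2 < 3 < 4 on the vertex set. Then K (dimension 2) consists of the simplices:

  0-simplices (5): [0], [1], [2], [3], [4]
  1-simplices (10): [0,1], [0,2], [0,3], [0,4], [1,2], [1,3], [1,4], [2,3], [2,4], [3,4]
  2-simplices (5): [0,1,2], [0,2,3], [0,3,4], [1,2,4], [1,3,4]

Hence C_0 ≅ Z^5, C_1 ≅ Z^10, C_2 ≅ Z^5.

∂_1: C_1 → C_0 is given by ∂[p,q] = [q] − [p].
The resulting 5×10 matrix has rank 4, and its Smith normal form has invariant factors (1,1,1,1).

∂_2: C_2 → C_1 acts by ∂[p,q,r] = [q,r] − [p,r] + [p,q]. For instance
  ∂[1,2,4] = [2,4] − [1,4] + [1,2],
  ∂[1,3,4] = [3,4] − [1,4] + [1,3].
The 10×5 boundary matrix has rank 5 and Smith normal form diag(1,1,1,1,1).

Now H_k = ker ∂_k / im ∂_{k+1}, so:

  H_1: rank ker ∂_1 − rank ∂_2 = (10 − 4) − 5 = 1, and the invariant factors of ∂_2 are all 1, so H_1 = Z.

H_1 = Z.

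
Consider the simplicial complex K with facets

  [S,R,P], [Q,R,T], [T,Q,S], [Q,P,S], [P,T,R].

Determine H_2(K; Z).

We work with the vertex ordering P < Q < R < S < T. The simplices of K, each written with vertices in increasing order, are:

  0-simplices (5): P, Q, R, S, T
  1-simplices (10): PQ, PR, PS, PT, QR, QS, QT, RS, RT, ST
  2-simplices (5): PQS, PRS, PRT, QRT, QST

Hence C_0 ≅ Z^5, C_1 ≅ Z^10, C_2 ≅ Z^5.

∂_1: C_1 → C_0 sends each edge [p,q] (with p < q) to q − p. For instance
  ∂PT = T − P.
The resulting 5×10 matrix has rank 4, and its Smith normal form has invariant factors (1,1,1,1).

Boundary ∂_2: C_2 → C_1 acts by ∂[p,q,r] = [q,r] − [p,r] + [p,q]. For instance
  ∂PQS = QS − PS + PQ,
  ∂PRS = RS − PS + PR.
The resulting 10×5 matrix has rank 5, and its Smith normal form has invariant factors (1,1,1,1,1).

Reading off H_k = ker ∂_k / im ∂_{k+1}:

  H_2: rank ker ∂_2 − rank ∂_3 = (5 − 5) − 0 = 0, and there is no ∂_3, so H_2 = 0.

H_2 ≅ 0.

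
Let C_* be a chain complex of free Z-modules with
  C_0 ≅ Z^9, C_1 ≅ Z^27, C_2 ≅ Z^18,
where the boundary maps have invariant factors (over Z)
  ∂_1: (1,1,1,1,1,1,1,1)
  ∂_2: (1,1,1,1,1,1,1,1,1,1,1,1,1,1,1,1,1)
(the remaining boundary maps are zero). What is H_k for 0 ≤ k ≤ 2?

H_0 ≅ Z,  H_1 ≅ Z^2,  H_2 ≅ Z.

H_0: b_0 = 9 − 0 − 8 = 1; torsion from ∂_1 factors > 1: none. So H_0 ≅ Z.
H_1: b_1 = 27 − 8 − 17 = 2; torsion from ∂_2 factors > 1: none. So H_1 ≅ Z^2.
H_2: b_2 = 18 − 17 − 0 = 1; torsion from ∂_3 factors > 1: none. So H_2 ≅ Z.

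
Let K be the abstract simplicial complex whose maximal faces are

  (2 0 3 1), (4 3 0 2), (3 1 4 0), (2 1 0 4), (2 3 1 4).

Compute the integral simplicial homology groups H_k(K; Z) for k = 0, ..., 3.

H_0 = Z,  H_1 = 0,  H_2 = 0,  H_3 = Z.

Fix the vertex order 0 < 1 < 2 < 3 < 4 and write every simplex with vertices in increasing order. Then dim K = 3 and the simplices of K are:

  0-simplices (5): [0], [1], [2], [3], [4]
  1-simplices (10): [0,1], [0,2], [0,3], [0,4], [1,2], [1,3], [1,4], [2,3], [2,4], [3,4]
  2-simplices (10): [0,1,2], [0,1,3], [0,1,4], [0,2,3], [0,2,4], [0,3,4], [1,2,3], [1,2,4], [1,3,4], [2,3,4]
  3-simplices (5): [0,1,2,3], [0,1,2,4], [0,1,3,4], [0,2,3,4], [1,2,3,4]

Hence C_0 ≅ Z^5, C_1 ≅ Z^10, C_2 ≅ Z^10, C_3 ≅ Z^5.

∂_1: C_1 → C_0 maps an edge to its endpoints' difference, ∂[p,q] = q − p. For instance
  ∂[1,2] = [2] − [1].
The 5×10 boundary matrix has rank 4 and Smith normal form diag(1,1,1,1).

∂_2: C_2 → C_1 acts by ∂[p,q,r] = [q,r] − [p,r] + [p,q]. For instance
  ∂[0,2,4] = [2,4] − [0,4] + [0,2],
  ∂[0,1,2] = [1,2] − [0,2] + [0,1].
This gives a 10×10 integer matrix of rank 6; reducing to Smith normal form yields diagonal entries (1,1,1,1,1,1).

Boundary ∂_3: C_3 → C_2 sends each 3-simplex σ to the alternating sum Σ_i (−1)^i (σ with its i-th vertex removed). For instance
  ∂[0,1,2,4] = [1,2,4] − [0,2,4] + [0,1,4] − [0,1,2],
  ∂[1,2,3,4] = [2,3,4] − [1,3,4] + [1,2,4] − [1,2,3].
This gives a 10×5 integer matrix of rank 4; reducing to Smith normal form yields diagonal entries (1,1,1,1).

Reading off H_k = ker ∂_k / im ∂_{k+1}:

  H_0: rank C_0 − rank ∂_1 = 5 − 4 = 1, and the invariant factors of ∂_1 are all 1, so H_0 ≅ Z.
  H_1: rank ker ∂_1 − rank ∂_2 = (10 − 4) − 6 = 0, and the invariant factors of ∂_2 are all 1, so H_1 ≅ 0.
  H_2: rank ker ∂_2 − rank ∂_3 = (10 − 6) − 4 = 0, and the invariant factors of ∂_3 are all 1, so H_2 ≅ 0.
  H_3: rank ker ∂_3 − rank ∂_4 = (5 − 4) − 0 = 1, and there is no ∂_4, so H_3 ≅ Z.

As a check, the Euler characteristic is 5 − 10 + 10 − 5 = 0, which agrees with 1 − 0 + 0 − 1 = 0.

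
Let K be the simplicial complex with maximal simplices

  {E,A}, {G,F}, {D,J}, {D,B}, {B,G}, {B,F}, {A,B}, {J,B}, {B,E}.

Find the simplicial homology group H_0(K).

H_0 ≅ Z.

K has 7 vertices, 9 edges.
rank ∂_0 = 0, rank ∂_1 = 6 ⇒ b_0 = 7 − 0 − 6 = 1; all invariant factors of ∂_1 are 1 so no torsion. So H_0 ≅ Z.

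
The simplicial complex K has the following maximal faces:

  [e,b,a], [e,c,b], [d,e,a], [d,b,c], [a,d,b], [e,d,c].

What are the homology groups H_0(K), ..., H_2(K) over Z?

Order the vertices as a < b < c < d < e. Listing each simplex with vertices in this order, K has dimension 2 with simplices:

  0-simplices (5): a, b, c, d, e
  1-simplices (9): ab, ad, ae, bc, bd, be, cd, ce, de
  2-simplices (6): abd, abe, ade, bcd, bce, cde

Hence C_0 ≅ Z^5, C_1 ≅ Z^9, C_2 ≅ Z^6.

∂_1: C_1 → C_0 maps an edge to its endpoints' difference, ∂[p,q] = q − p.
The resulting 5×9 matrix has rank 4, and its Smith normal form has invariant factors (1,1,1,1).

Boundary ∂_2: C_2 → C_1 maps a triangle to the signed sum of its edges. For instance
  ∂abd = bd − ad + ab,
  ∂abe = be − ae + ab.
The resulting 9×6 matrix has rank 5, and its Smith normal form has invariant factors (1,1,1,1,1).

From H_k ≅ ker(∂_k) / im(∂_{k+1}) we obtain:

  H_0: rank C_0 − rank ∂_1 = 5 − 4 = 1, and the invariant factors of ∂_1 are all 1, so H_0 ≅ Z.
  H_1: rank ker ∂_1 − rank ∂_2 = (9 − 4) − 5 = 0, and the invariant factors of ∂_2 are all 1, so H_1 ≅ 0.
  H_2: rank ker ∂_2 − rank ∂_3 = (6 − 5) − 0 = 1, and there is no ∂_3, so H_2 ≅ Z.

H_0 = Z,  H_1 = 0,  H_2 = Z.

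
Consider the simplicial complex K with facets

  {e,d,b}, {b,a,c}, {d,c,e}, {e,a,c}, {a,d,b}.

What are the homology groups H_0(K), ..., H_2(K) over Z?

H_0 ≅ Z,  H_1 ≅ Z,  H_2 = 0.

Order the vertices as a < b < c < d < e. Listing each simplex with vertices in this order, K has dimension 2 with simplices:

  0-simplices (5): a, b, c, d, e
  1-simplices (10): ab, ac, ad, ae, bc, bd, be, cd, ce, de
  2-simplices (5): abc, abd, ace, bde, cde

so the chain groups are C_0 ≅ Z^5, C_1 ≅ Z^10, C_2 ≅ Z^5.

Boundary ∂_1: C_1 → C_0 sends each edge [p,q] (with p < q) to q − p. For instance
  ∂be = e − b.
The resulting 5×10 matrix has rank 4, and its Smith normal form has invariant factors (1,1,1,1).

∂_2: C_2 → C_1 sends each 2-simplex [p,q,r] to [q,r] − [p,r] + [p,q]. For instance
  ∂bde = de − be + bd,
  ∂abd = bd − ad + ab.
The 10×5 boundary matrix has rank 5 and Smith normal form diag(1,1,1,1,1).

Computing H_k = (kernel of ∂_k) / (image of ∂_{k+1}):

  H_0: rank C_0 − rank ∂_1 = 5 − 4 = 1, and the invariant factors of ∂_1 are all 1, so H_0 ≅ Z.
  H_1: rank ker ∂_1 − rank ∂_2 = (10 − 4) − 5 = 1, and the invariant factors of ∂_2 are all 1, so H_1 ≅ Z.
  H_2: rank ker ∂_2 − rank ∂_3 = (5 − 5) − 0 = 0, and there is no ∂_3, so H_2 ≅ 0.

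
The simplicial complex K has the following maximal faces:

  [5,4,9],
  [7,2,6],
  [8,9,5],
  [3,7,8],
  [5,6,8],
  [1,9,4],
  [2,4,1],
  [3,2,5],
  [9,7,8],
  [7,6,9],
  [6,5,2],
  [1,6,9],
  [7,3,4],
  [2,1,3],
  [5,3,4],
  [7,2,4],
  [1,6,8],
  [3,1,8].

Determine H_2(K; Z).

H_2 ≅ 0.

Order the vertices as 1 < 2 < 3 < 4 < 5 < 6 < 7 < 8 < 9. Listing each simplex with vertices in this order, K has dimension 2 with simplices:

  0-simplices (9): [1], [2], [3], [4], [5], [6], [7], [8], [9]
  1-simplices (27): (27 of them)
  2-simplices (18): [1,2,3], [1,2,4], [1,3,8], [1,4,9], [1,6,8], [1,6,9], [2,3,5], [2,4,7], [2,5,6], [2,6,7], [3,4,5], [3,4,7], [3,7,8], [4,5,9], [5,6,8], [5,8,9], [6,7,9], [7,8,9]

so the chain groups are C_0 ≅ Z^9, C_1 ≅ Z^27, C_2 ≅ Z^18.

The boundary map ∂_1: C_1 → C_0 maps an edge to its endpoints' difference, ∂[p,q] = q − p. For instance
  ∂[6,7] = [7] − [6].
This gives a 9×27 integer matrix of rank 8; reducing to Smith normal form yields diagonal entries (1,1,1,1,1,1,1,1).

Boundary ∂_2: C_2 → C_1 maps a triangle to the signed sum of its edges. For instance
  ∂[4,5,9] = [5,9] − [4,9] + [4,5],
  ∂[6,7,9] = [7,9] − [6,9] + [6,7].
The resulting 27×18 matrix has rank 18, and its Smith normal form has invariant factors (1,1,1,1,1,1,1,1,1,1,1,1,1,1,1,1,1,2).

Now H_k = ker ∂_k / im ∂_{k+1}, so:

  H_2: rank ker ∂_2 − rank ∂_3 = (18 − 18) − 0 = 0, and there is no ∂_3, so H_2 = 0.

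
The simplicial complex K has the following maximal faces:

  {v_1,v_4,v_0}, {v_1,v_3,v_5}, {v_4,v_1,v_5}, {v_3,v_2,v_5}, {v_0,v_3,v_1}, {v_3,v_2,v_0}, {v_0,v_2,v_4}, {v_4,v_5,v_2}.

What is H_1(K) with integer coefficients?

H_1 = 0.

Order the vertices as v_0 < v_1 < v_2 < v_3 < v_4 < v_5. Listing each simplex with vertices in this order, K has dimension 2 with simplices:

  0-simplices (6): [v_0], [v_1], [v_2], [v_3], [v_4], [v_5]
  1-simplices (12): [v_0,v_1], [v_0,v_2], [v_0,v_3], [v_0,v_4], [v_1,v_3], [v_1,v_4], [v_1,v_5], [v_2,v_3], [v_2,v_4], [v_2,v_5], [v_3,v_5], [v_4,v_5]
  2-simplices (8): [v_0,v_1,v_3], [v_0,v_1,v_4], [v_0,v_2,v_3], [v_0,v_2,v_4], [v_1,v_3,v_5], [v_1,v_4,v_5], [v_2,v_3,v_5], [v_2,v_4,v_5]

Hence C_0 ≅ Z^6, C_1 ≅ Z^12, C_2 ≅ Z^8.

Boundary ∂_1: C_1 → C_0 is given by ∂[p,q] = [q] − [p]. For instance
  ∂[v_1,v_3] = [v_3] − [v_1].
As a 6×12 matrix over Z this has rank 5, with invariant factors (1,1,1,1,1).

Boundary ∂_2: C_2 → C_1 acts by ∂[p,q,r] = [q,r] − [p,r] + [p,q]. For instance
  ∂[v_2,v_4,v_5] = [v_4,v_5] − [v_2,v_5] + [v_2,v_4],
  ∂[v_1,v_4,v_5] = [v_4,v_5] − [v_1,v_5] + [v_1,v_4].
The resulting 12×8 matrix has rank 7, and its Smith normal form has invariant factors (1,1,1,1,1,1,1).

Now H_k = ker ∂_k / im ∂_{k+1}, so:

  H_1: rank ker ∂_1 − rank ∂_2 = (12 − 5) − 7 = 0, and the invariant factors of ∂_2 are all 1, so H_1 ≅ 0.

(K is a triangulation of the 2-sphere S^2.)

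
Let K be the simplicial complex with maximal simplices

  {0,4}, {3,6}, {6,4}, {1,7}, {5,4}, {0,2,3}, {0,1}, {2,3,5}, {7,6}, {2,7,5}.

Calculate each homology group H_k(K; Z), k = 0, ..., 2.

We work with the vertex ordering 0 < 1 < 2 < 3 < 4 < 5 < 6 < 7. The simplices of K, each written with vertices in increasing order, are:

  0-simplices (8): [0], [1], [2], [3], [4], [5], [6], [7]
  1-simplices (14): [0,1], [0,2], [0,3], [0,4], [1,7], [2,3], [2,5], [2,7], [3,5], [3,6], [4,5], [4,6], [5,7], [6,7]
  2-simplices (3): [0,2,3], [2,3,5], [2,5,7]

so the chain groups are C_0 ≅ Z^8, C_1 ≅ Z^14, C_2 ≅ Z^3.

The boundary map ∂_1: C_1 → C_0 is given by ∂[p,q] = [q] − [p]. For instance
  ∂[2,3] = [3] − [2].
As a 8×14 matrix over Z this has rank 7, with invariant factors (1,1,1,1,1,1,1).

The boundary map ∂_2: C_2 → C_1 acts by ∂[p,q,r] = [q,r] − [p,r] + [p,q]. For instance
  ∂[0,2,3] = [2,3] − [0,3] + [0,2],
  ∂[2,3,5] = [3,5] − [2,5] + [2,3].
This gives a 14×3 integer matrix of rank 3; reducing to Smith normal form yields diagonal entries (1,1,1).

Computing H_k = (kernel of ∂_k) / (image of ∂_{k+1}):

  H_0: rank C_0 − rank ∂_1 = 8 − 7 = 1, and the invariant factors of ∂_1 are all 1, so H_0 = Z.
  H_1: rank ker ∂_1 − rank ∂_2 = (14 − 7) − 3 = 4, and the invariant factors of ∂_2 are all 1, so H_1 = Z^4.
  H_2: rank ker ∂_2 − rank ∂_3 = (3 − 3) − 0 = 0, and there is no ∂_3, so H_2 = 0.

As a check, the Euler characteristic is 8 − 14 + 3 = -3, which agrees with 1 − 4 + 0 = -3.

H_0 = Z,  H_1 = Z^4,  H_2 = 0.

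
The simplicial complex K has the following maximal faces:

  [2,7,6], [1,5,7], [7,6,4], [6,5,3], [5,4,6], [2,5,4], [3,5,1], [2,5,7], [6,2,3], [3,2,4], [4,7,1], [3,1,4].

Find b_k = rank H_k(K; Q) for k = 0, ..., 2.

We work with the vertex ordering 1 < 2 < 3 < 4 < 5 < 6 < 7. The simplices of K, each written with vertices in increasing order, are:

  0-simplices (7): [1], [2], [3], [4], [5], [6], [7]
  1-simplices (18): [1,3], [1,4], [1,5], [1,7], [2,3], [2,4], [2,5], [2,6], [2,7], [3,4], [3,5], [3,6], [4,5], [4,6], [4,7], [5,6], [5,7], [6,7]
  2-simplices (12): [1,3,4], [1,3,5], [1,4,7], [1,5,7], [2,3,4], [2,3,6], [2,4,5], [2,5,7], [2,6,7], [3,5,6], [4,5,6], [4,6,7]

Hence C_0 ≅ Z^7, C_1 ≅ Z^18, C_2 ≅ Z^12.

The boundary map ∂_1: C_1 → C_0 sends each edge [p,q] (with p < q) to q − p.
This gives a 7×18 integer matrix of rank 6; reducing to Smith normal form yields diagonal entries (1,1,1,1,1,1).

∂_2: C_2 → C_1 acts by ∂[p,q,r] = [q,r] − [p,r] + [p,q]. For instance
  ∂[2,3,6] = [3,6] − [2,6] + [2,3],
  ∂[3,5,6] = [5,6] − [3,6] + [3,5].
The 18×12 boundary matrix has rank 12 and Smith normal form diag(1,1,1,1,1,1,1,1,1,1,1,2).

Reading off H_k = ker ∂_k / im ∂_{k+1}:

  H_0: rank C_0 − rank ∂_1 = 7 − 6 = 1, and the invariant factors of ∂_1 are all 1, so H_0 ≅ Z.
  H_1: rank ker ∂_1 − rank ∂_2 = (18 − 6) − 12 = 0, and ∂_2 has invariant factor 2 > 1, so H_1 ≅ Z/2.
  H_2: rank ker ∂_2 − rank ∂_3 = (12 − 12) − 0 = 0, and there is no ∂_3, so H_2 ≅ 0.

As a check, the Euler characteristic is 7 − 18 + 12 = 1, which agrees with 1 − 0 + 0 = 1.
(K is a triangulation of the real projective plane RP^2.)

Hence the Betti numbers are b_0 = 1, b_1 = 0, b_2 = 0.

b_0 = 1, b_1 = 0, b_2 = 0.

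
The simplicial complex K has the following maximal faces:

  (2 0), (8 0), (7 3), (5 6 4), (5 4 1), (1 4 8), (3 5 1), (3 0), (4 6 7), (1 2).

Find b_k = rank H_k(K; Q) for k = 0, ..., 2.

We work with the vertex ordering 0 < 1 < 2 < 3 < 4 < 5 < 6 < 7 < 8. The simplices of K, each written with vertices in increasing order, are:

  0-simplices (9): [0], [1], [2], [3], [4], [5], [6], [7], [8]
  1-simplices (16): [0,2], [0,3], [0,8], [1,2], [1,3], [1,4], [1,5], [1,8], [3,5], [3,7], [4,5], [4,6], [4,7], [4,8], [5,6], [6,7]
  2-simplices (5): [1,3,5], [1,4,5], [1,4,8], [4,5,6], [4,6,7]

Hence C_0 ≅ Z^9, C_1 ≅ Z^16, C_2 ≅ Z^5.

The boundary map ∂_1: C_1 → C_0 maps an edge to its endpoints' difference, ∂[p,q] = q − p. For instance
  ∂[0,8] = [8] − [0].
The 9×16 boundary matrix has rank 8 and Smith normal form diag(1,1,1,1,1,1,1,1).

∂_2: C_2 → C_1 sends each 2-simplex [p,q,r] to [q,r] − [p,r] + [p,q]. For instance
  ∂[1,4,5] = [4,5] − [1,5] + [1,4],
  ∂[4,6,7] = [6,7] − [4,7] + [4,6].
As a 16×5 matrix over Z this has rank 5, with invariant factors (1,1,1,1,1).

Computing H_k = (kernel of ∂_k) / (image of ∂_{k+1}):

  H_0: rank C_0 − rank ∂_1 = 9 − 8 = 1, and the invariant factors of ∂_1 are all 1, so H_0 = Z.
  H_1: rank ker ∂_1 − rank ∂_2 = (16 − 8) − 5 = 3, and the invariant factors of ∂_2 are all 1, so H_1 = Z^3.
  H_2: rank ker ∂_2 − rank ∂_3 = (5 − 5) − 0 = 0, and there is no ∂_3, so H_2 = 0.

Hence the Betti numbers are b_0 = 1, b_1 = 3, b_2 = 0.

b_0 = 1, b_1 = 3, b_2 = 0.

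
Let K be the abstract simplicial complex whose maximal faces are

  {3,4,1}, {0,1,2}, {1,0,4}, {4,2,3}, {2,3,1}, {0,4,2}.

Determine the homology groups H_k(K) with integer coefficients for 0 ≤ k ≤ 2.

Take the total order 0 < 1 < 2 < 3 < 4 on the vertex set. Then K (dimension 2) consists of the simplices:

  0-simplices (5): [0], [1], [2], [3], [4]
  1-simplices (9): [0,1], [0,2], [0,4], [1,2], [1,3], [1,4], [2,3], [2,4], [3,4]
  2-simplices (6): [0,1,2], [0,1,4], [0,2,4], [1,2,3], [1,3,4], [2,3,4]

giving chain groups C_0 ≅ Z^5, C_1 ≅ Z^9, C_2 ≅ Z^6.

∂_1: C_1 → C_0 sends each edge [p,q] (with p < q) to q − p. For instance
  ∂[0,1] = [1] − [0].
This gives a 5×9 integer matrix of rank 4; reducing to Smith normal form yields diagonal entries (1,1,1,1).

The boundary map ∂_2: C_2 → C_1 maps a triangle to the signed sum of its edges. For instance
  ∂[0,1,2] = [1,2] − [0,2] + [0,1],
  ∂[0,2,4] = [2,4] − [0,4] + [0,2].
The resulting 9×6 matrix has rank 5, and its Smith normal form has invariant factors (1,1,1,1,1).

Reading off H_k = ker ∂_k / im ∂_{k+1}:

  H_0: rank C_0 − rank ∂_1 = 5 − 4 = 1, and the invariant factors of ∂_1 are all 1, so H_0 = Z.
  H_1: rank ker ∂_1 − rank ∂_2 = (9 − 4) − 5 = 0, and the invariant factors of ∂_2 are all 1, so H_1 = 0.
  H_2: rank ker ∂_2 − rank ∂_3 = (6 − 5) − 0 = 1, and there is no ∂_3, so H_2 = Z.

H_0 = Z,  H_1 = 0,  H_2 = Z.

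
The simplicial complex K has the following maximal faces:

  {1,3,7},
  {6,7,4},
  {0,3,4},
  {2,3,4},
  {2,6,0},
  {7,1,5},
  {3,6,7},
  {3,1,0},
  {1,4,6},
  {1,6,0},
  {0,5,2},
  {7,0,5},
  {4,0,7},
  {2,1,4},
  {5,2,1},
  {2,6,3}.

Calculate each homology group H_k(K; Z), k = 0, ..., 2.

H_0 = Z,  H_1 = Z^2,  H_2 = Z.

We work with the vertex ordering 0 < 1 < 2 < 3 < 4 < 5 < 6 < 7. The simplices of K, each written with vertices in increasing order, are:

  0-simplices (8): [0], [1], [2], [3], [4], [5], [6], [7]
  1-simplices (24): (24 of them)
  2-simplices (16): [0,1,3], [0,1,6], [0,2,5], [0,2,6], [0,3,4], [0,4,7], [0,5,7], [1,2,4], [1,2,5], [1,3,7], [1,4,6], [1,5,7], [2,3,4], [2,3,6], [3,6,7], [4,6,7]

giving chain groups C_0 ≅ Z^8, C_1 ≅ Z^24, C_2 ≅ Z^16.

Boundary ∂_1: C_1 → C_0 maps an edge to its endpoints' difference, ∂[p,q] = q − p.
The 8×24 boundary matrix has rank 7 and Smith normal form diag(1,1,1,1,1,1,1).

Boundary ∂_2: C_2 → C_1 sends each 2-simplex [p,q,r] to [q,r] − [p,r] + [p,q]. For instance
  ∂[1,2,5] = [2,5] − [1,5] + [1,2],
  ∂[0,5,7] = [5,7] − [0,7] + [0,5].
As a 24×16 matrix over Z this has rank 15, with invariant factors (1,1,1,1,1,1,1,1,1,1,1,1,1,1,1).

Reading off H_k = ker ∂_k / im ∂_{k+1}:

  H_0: rank C_0 − rank ∂_1 = 8 − 7 = 1, and the invariant factors of ∂_1 are all 1, so H_0 = Z.
  H_1: rank ker ∂_1 − rank ∂_2 = (24 − 7) − 15 = 2, and the invariant factors of ∂_2 are all 1, so H_1 = Z^2.
  H_2: rank ker ∂_2 − rank ∂_3 = (16 − 15) − 0 = 1, and there is no ∂_3, so H_2 = Z.

(K is a triangulation of the torus T^2.)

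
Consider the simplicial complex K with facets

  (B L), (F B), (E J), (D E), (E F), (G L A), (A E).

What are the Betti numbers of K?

b_0 = 1, b_1 = 1, b_2 = 0.

We work with the vertex ordering A < B < D < E < F < G < J < L. The simplices of K, each written with vertices in increasing order, are:

  0-simplices (8): A, B, D, E, F, G, J, L
  1-simplices (9): AE, AG, AL, BF, BL, DE, EF, EJ, GL
  2-simplices (1): AGL

so the chain groups are C_0 ≅ Z^8, C_1 ≅ Z^9, C_2 ≅ Z^1.

∂_1: C_1 → C_0 is given by ∂[p,q] = [q] − [p]. For instance
  ∂EF = F − E.
This gives a 8×9 integer matrix of rank 7; reducing to Smith normal form yields diagonal entries (1,1,1,1,1,1,1).

∂_2: C_2 → C_1 maps a triangle to the signed sum of its edges. For instance
  ∂AGL = GL − AL + AG.
This gives a 9×1 integer matrix of rank 1; reducing to Smith normal form yields diagonal entries (1).

Reading off H_k = ker ∂_k / im ∂_{k+1}:

  H_0: rank C_0 − rank ∂_1 = 8 − 7 = 1, and the invariant factors of ∂_1 are all 1, so H_0 ≅ Z.
  H_1: rank ker ∂_1 − rank ∂_2 = (9 − 7) − 1 = 1, and the invariant factors of ∂_2 are all 1, so H_1 ≅ Z.
  H_2: rank ker ∂_2 − rank ∂_3 = (1 − 1) − 0 = 0, and there is no ∂_3, so H_2 ≅ 0.

Hence the Betti numbers are b_0 = 1, b_1 = 1, b_2 = 0.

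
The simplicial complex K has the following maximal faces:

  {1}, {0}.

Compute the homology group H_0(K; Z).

Fix the vertex order 0 < 1 and write every simplex with vertices in increasing order. Then dim K = 0 and the simplices of K are:

  0-simplices (2): [0], [1]

so the chain groups are C_0 ≅ Z^2.

Reading off H_k = ker ∂_k / im ∂_{k+1}:

  H_0: rank C_0 − rank ∂_1 = 2 − 0 = 2, and there is no ∂_1, so H_0 ≅ Z^2.

H_0 ≅ Z^2.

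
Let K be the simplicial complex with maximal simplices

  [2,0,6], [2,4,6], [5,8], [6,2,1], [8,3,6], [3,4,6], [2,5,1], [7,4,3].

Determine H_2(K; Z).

We work with the vertex ordering 0 < 1 < 2 < 3 < 4 < 5 < 6 < 7 < 8. The simplices of K, each written with vertices in increasing order, are:

  0-simplices (9): [0], [1], [2], [3], [4], [5], [6], [7], [8]
  1-simplices (16): [0,2], [0,6], [1,2], [1,5], [1,6], [2,4], [2,5], [2,6], [3,4], [3,6], [3,7], [3,8], [4,6], [4,7], [5,8], [6,8]
  2-simplices (7): [0,2,6], [1,2,5], [1,2,6], [2,4,6], [3,4,6], [3,4,7], [3,6,8]

Hence C_0 ≅ Z^9, C_1 ≅ Z^16, C_2 ≅ Z^7.

Boundary ∂_1: C_1 → C_0 is given by ∂[p,q] = [q] − [p]. For instance
  ∂[4,6] = [6] − [4].
The 9×16 boundary matrix has rank 8 and Smith normal form diag(1,1,1,1,1,1,1,1).

∂_2: C_2 → C_1 sends each 2-simplex [p,q,r] to [q,r] − [p,r] + [p,q]. For instance
  ∂[2,4,6] = [4,6] − [2,6] + [2,4],
  ∂[1,2,5] = [2,5] − [1,5] + [1,2].
This gives a 16×7 integer matrix of rank 7; reducing to Smith normal form yields diagonal entries (1,1,1,1,1,1,1).

Now H_k = ker ∂_k / im ∂_{k+1}, so:

  H_2: rank ker ∂_2 − rank ∂_3 = (7 − 7) − 0 = 0, and there is no ∂_3, so H_2 = 0.

H_2 ≅ 0.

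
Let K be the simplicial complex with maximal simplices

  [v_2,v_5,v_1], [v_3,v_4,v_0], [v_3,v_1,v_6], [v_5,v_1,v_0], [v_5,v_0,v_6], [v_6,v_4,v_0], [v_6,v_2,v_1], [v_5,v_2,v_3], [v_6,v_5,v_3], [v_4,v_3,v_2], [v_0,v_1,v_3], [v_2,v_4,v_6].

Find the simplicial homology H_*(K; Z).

Take the total order v_0 < v_1 < v_2 < v_3 < v_4 < v_5 < v_6 on the vertex set. Then K (dimension 2) consists of the simplices:

  0-simplices (7): [v_0], [v_1], [v_2], [v_3], [v_4], [v_5], [v_6]
  1-simplices (18): (18 of them)
  2-simplices (12): (12 of them)

so the chain groups are C_0 ≅ Z^7, C_1 ≅ Z^18, C_2 ≅ Z^12.

The boundary map ∂_1: C_1 → C_0 is given by ∂[p,q] = [q] − [p]. For instance
  ∂[v_0,v_3] = [v_3] − [v_0].
The resulting 7×18 matrix has rank 6, and its Smith normal form has invariant factors (1,1,1,1,1,1).

Boundary ∂_2: C_2 → C_1 maps a triangle to the signed sum of its edges. For instance
  ∂[v_2,v_4,v_6] = [v_4,v_6] − [v_2,v_6] + [v_2,v_4],
  ∂[v_0,v_5,v_6] = [v_5,v_6] − [v_0,v_6] + [v_0,v_5].
The 18×12 boundary matrix has rank 12 and Smith normal form diag(1,1,1,1,1,1,1,1,1,1,1,2).

Now H_k = ker ∂_k / im ∂_{k+1}, so:

  H_0: rank C_0 − rank ∂_1 = 7 − 6 = 1, and the invariant factors of ∂_1 are all 1, so H_0 = Z.
  H_1: rank ker ∂_1 − rank ∂_2 = (18 − 6) − 12 = 0, and ∂_2 has invariant factor 2 > 1, so H_1 = Z_2.
  H_2: rank ker ∂_2 − rank ∂_3 = (12 − 12) − 0 = 0, and there is no ∂_3, so H_2 = 0.

H_0 ≅ Z,  H_1 ≅ Z_2,  H_2 = 0.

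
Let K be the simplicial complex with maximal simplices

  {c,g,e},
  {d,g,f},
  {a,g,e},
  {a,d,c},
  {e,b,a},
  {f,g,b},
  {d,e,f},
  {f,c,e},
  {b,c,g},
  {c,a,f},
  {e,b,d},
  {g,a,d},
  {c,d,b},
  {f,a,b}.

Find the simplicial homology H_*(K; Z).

H_0 ≅ Z,  H_1 ≅ Z^2,  H_2 ≅ Z.

We work with the vertex ordering a < b < c < d < e < f < g. The simplices of K, each written with vertices in increasing order, are:

  0-simplices (7): a, b, c, d, e, f, g
  1-simplices (21): ab, ac, ad, ae, af, ag, bc, bd, be, bf, bg, cd, ce, cf, cg, de, df, dg, ef, eg, fg
  2-simplices (14): abe, abf, acd, acf, adg, aeg, bcd, bcg, bde, bfg, cef, ceg, def, dfg

Hence C_0 ≅ Z^7, C_1 ≅ Z^21, C_2 ≅ Z^14.

∂_1: C_1 → C_0 is given by ∂[p,q] = [q] − [p]. For instance
  ∂cg = g − c.
As a 7×21 matrix over Z this has rank 6, with invariant factors (1,1,1,1,1,1).

The boundary map ∂_2: C_2 → C_1 maps a triangle to the signed sum of its edges. For instance
  ∂bde = de − be + bd,
  ∂dfg = fg − dg + df.
The resulting 21×14 matrix has rank 13, and its Smith normal form has invariant factors (1,1,1,1,1,1,1,1,1,1,1,1,1).

Reading off H_k = ker ∂_k / im ∂_{k+1}:

  H_0: rank C_0 − rank ∂_1 = 7 − 6 = 1, and the invariant factors of ∂_1 are all 1, so H_0 = Z.
  H_1: rank ker ∂_1 − rank ∂_2 = (21 − 6) − 13 = 2, and the invariant factors of ∂_2 are all 1, so H_1 = Z^2.
  H_2: rank ker ∂_2 − rank ∂_3 = (14 − 13) − 0 = 1, and there is no ∂_3, so H_2 = Z.

As a check, the Euler characteristic is 7 − 21 + 14 = 0, which agrees with 1 − 2 + 1 = 0.
(K is a triangulation of the torus T^2.)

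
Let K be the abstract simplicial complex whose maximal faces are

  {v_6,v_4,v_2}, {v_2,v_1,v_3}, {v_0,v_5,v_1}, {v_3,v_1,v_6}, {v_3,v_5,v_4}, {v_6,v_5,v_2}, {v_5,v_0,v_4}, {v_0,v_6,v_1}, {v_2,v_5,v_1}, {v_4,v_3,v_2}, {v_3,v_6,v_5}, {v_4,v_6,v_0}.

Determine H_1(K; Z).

H_1 = Z/2.

We work with the vertex ordering v_0 < v_1 < v_2 < v_3 < v_4 < v_5 < v_6. The simplices of K, each written with vertices in increasing order, are:

  0-simplices (7): [v_0], [v_1], [v_2], [v_3], [v_4], [v_5], [v_6]
  1-simplices (18): (18 of them)
  2-simplices (12): (12 of them)

giving chain groups C_0 ≅ Z^7, C_1 ≅ Z^18, C_2 ≅ Z^12.

Boundary ∂_1: C_1 → C_0 maps an edge to its endpoints' difference, ∂[p,q] = q − p. For instance
  ∂[v_4,v_6] = [v_6] − [v_4].
This gives a 7×18 integer matrix of rank 6; reducing to Smith normal form yields diagonal entries (1,1,1,1,1,1).

∂_2: C_2 → C_1 maps a triangle to the signed sum of its edges. For instance
  ∂[v_2,v_4,v_6] = [v_4,v_6] − [v_2,v_6] + [v_2,v_4],
  ∂[v_0,v_1,v_5] = [v_1,v_5] − [v_0,v_5] + [v_0,v_1].
The resulting 18×12 matrix has rank 12, and its Smith normal form has invariant factors (1,1,1,1,1,1,1,1,1,1,1,2).

Computing H_k = (kernel of ∂_k) / (image of ∂_{k+1}):

  H_1: rank ker ∂_1 − rank ∂_2 = (18 − 6) − 12 = 0, and ∂_2 has invariant factor 2 > 1, so H_1 = Z/2.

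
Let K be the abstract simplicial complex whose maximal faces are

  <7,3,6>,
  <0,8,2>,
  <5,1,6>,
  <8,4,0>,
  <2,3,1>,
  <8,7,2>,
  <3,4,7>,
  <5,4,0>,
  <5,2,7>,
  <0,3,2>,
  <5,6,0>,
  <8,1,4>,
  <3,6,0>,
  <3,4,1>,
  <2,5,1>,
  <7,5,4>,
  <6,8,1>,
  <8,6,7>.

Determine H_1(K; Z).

K has 9 vertices, 27 edges, 18 triangles.
rank ∂_1 = 8, rank ∂_2 = 17 ⇒ b_1 = 27 − 8 − 17 = 2; all invariant factors of ∂_2 are 1 so no torsion. So H_1 = Z^2.

H_1 ≅ Z^2.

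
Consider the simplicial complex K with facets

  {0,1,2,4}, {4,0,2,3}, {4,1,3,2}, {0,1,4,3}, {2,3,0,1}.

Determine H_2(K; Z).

We work with the vertex ordering 0 < 1 < 2 < 3 < 4. The simplices of K, each written with vertices in increasing order, are:

  0-simplices (5): [0], [1], [2], [3], [4]
  1-simplices (10): [0,1], [0,2], [0,3], [0,4], [1,2], [1,3], [1,4], [2,3], [2,4], [3,4]
  2-simplices (10): [0,1,2], [0,1,3], [0,1,4], [0,2,3], [0,2,4], [0,3,4], [1,2,3], [1,2,4], [1,3,4], [2,3,4]
  3-simplices (5): [0,1,2,3], [0,1,2,4], [0,1,3,4], [0,2,3,4], [1,2,3,4]

giving chain groups C_0 ≅ Z^5, C_1 ≅ Z^10, C_2 ≅ Z^10, C_3 ≅ Z^5.

∂_1: C_1 → C_0 maps an edge to its endpoints' difference, ∂[p,q] = q − p. For instance
  ∂[1,2] = [2] − [1].
The resulting 5×10 matrix has rank 4, and its Smith normal form has invariant factors (1,1,1,1).

Boundary ∂_2: C_2 → C_1 acts by ∂[p,q,r] = [q,r] − [p,r] + [p,q]. For instance
  ∂[0,1,2] = [1,2] − [0,2] + [0,1],
  ∂[0,2,3] = [2,3] − [0,3] + [0,2].
As a 10×10 matrix over Z this has rank 6, with invariant factors (1,1,1,1,1,1).

Boundary ∂_3: C_3 → C_2 sends each 3-simplex σ to the alternating sum Σ_i (−1)^i (σ with its i-th vertex removed). For instance
  ∂[1,2,3,4] = [2,3,4] − [1,3,4] + [1,2,4] − [1,2,3],
  ∂[0,2,3,4] = [2,3,4] − [0,3,4] + [0,2,4] − [0,2,3].
As a 10×5 matrix over Z this has rank 4, with invariant factors (1,1,1,1).

Computing H_k = (kernel of ∂_k) / (image of ∂_{k+1}):

  H_2: rank ker ∂_2 − rank ∂_3 = (10 − 6) − 4 = 0, and the invariant factors of ∂_3 are all 1, so H_2 = 0.

H_2 = 0.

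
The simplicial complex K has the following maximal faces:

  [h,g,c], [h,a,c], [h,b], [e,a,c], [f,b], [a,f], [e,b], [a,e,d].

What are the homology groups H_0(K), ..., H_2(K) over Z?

H_0 = Z,  H_1 = Z^2,  H_2 = 0.

We work with the vertex ordering a < b < c < d < e < f < g < h. The simplices of K, each written with vertices in increasing order, are:

  0-simplices (8): a, b, c, d, e, f, g, h
  1-simplices (13): ac, ad, ae, af, ah, be, bf, bh, ce, cg, ch, de, gh
  2-simplices (4): ace, ach, ade, cgh

giving chain groups C_0 ≅ Z^8, C_1 ≅ Z^13, C_2 ≅ Z^4.

Boundary ∂_1: C_1 → C_0 sends each edge [p,q] (with p < q) to q − p.
The 8×13 boundary matrix has rank 7 and Smith normal form diag(1,1,1,1,1,1,1).

The boundary map ∂_2: C_2 → C_1 maps a triangle to the signed sum of its edges. For instance
  ∂ace = ce − ae + ac,
  ∂cgh = gh − ch + cg.
The 13×4 boundary matrix has rank 4 and Smith normal form diag(1,1,1,1).

From H_k ≅ ker(∂_k) / im(∂_{k+1}) we obtain:

  H_0: rank C_0 − rank ∂_1 = 8 − 7 = 1, and the invariant factors of ∂_1 are all 1, so H_0 = Z.
  H_1: rank ker ∂_1 − rank ∂_2 = (13 − 7) − 4 = 2, and the invariant factors of ∂_2 are all 1, so H_1 = Z^2.
  H_2: rank ker ∂_2 − rank ∂_3 = (4 − 4) − 0 = 0, and there is no ∂_3, so H_2 = 0.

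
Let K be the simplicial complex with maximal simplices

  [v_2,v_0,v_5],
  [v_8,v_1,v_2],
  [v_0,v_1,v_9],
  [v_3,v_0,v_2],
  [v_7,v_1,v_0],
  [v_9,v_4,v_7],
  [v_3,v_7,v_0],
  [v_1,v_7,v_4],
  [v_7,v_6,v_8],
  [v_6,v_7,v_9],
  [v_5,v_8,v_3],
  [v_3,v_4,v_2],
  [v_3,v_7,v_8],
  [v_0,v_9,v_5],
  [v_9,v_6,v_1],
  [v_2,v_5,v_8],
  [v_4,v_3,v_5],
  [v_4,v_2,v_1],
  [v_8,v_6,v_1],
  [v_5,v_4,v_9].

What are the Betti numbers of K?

K has 10 vertices, 30 edges, 20 triangles.
rank ∂_0 = 0, rank ∂_1 = 9 ⇒ b_0 = 10 − 0 − 9 = 1; all invariant factors of ∂_1 are 1 so no torsion. So H_0 ≅ Z.
rank ∂_1 = 9, rank ∂_2 = 20 ⇒ b_1 = 30 − 9 − 20 = 1; ∂_2 has invariant factor(s) [2] giving torsion. So H_1 ≅ Z ⊕ Z/2.
rank ∂_2 = 20, rank ∂_3 = 0 ⇒ b_2 = 20 − 20 − 0 = 0. So H_2 ≅ 0.

b_0 = 1, b_1 = 1, b_2 = 0.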